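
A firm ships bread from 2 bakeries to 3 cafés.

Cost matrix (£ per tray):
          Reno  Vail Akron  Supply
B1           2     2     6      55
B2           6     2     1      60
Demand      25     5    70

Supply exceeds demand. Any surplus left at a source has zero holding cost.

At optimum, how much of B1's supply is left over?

Minimum-cost shipments:
  B1->Reno: 25 × £2 = £50
  B1->Vail: 5 × £2 = £10
  B1->Akron: 10 × £6 = £60
  B2->Akron: 60 × £1 = £60
Total cost = £180.
B1 ships 40 of its 55, leaving 15.

15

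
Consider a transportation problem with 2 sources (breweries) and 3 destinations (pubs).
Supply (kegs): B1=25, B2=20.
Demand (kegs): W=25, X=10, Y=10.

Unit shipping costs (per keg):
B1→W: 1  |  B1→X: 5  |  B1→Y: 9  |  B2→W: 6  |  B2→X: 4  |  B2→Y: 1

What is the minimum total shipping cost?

75

Optimal allocation:
  B1 to W: 25 × 1 = 25
  B2 to X: 10 × 4 = 40
  B2 to Y: 10 × 1 = 10
Total = 25 + 40 + 10 = 75.
(Supply check: B1 ships 25; B2 ships 20.)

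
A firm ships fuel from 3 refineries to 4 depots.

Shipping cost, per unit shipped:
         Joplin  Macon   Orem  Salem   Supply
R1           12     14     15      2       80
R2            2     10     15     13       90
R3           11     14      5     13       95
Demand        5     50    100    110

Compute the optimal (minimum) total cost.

A cheapest plan:
  R1→Salem: 80 × 2 = 160
  R2→Joplin: 5 × 2 = 10
  R2→Macon: 50 × 10 = 500
  R2→Orem: 5 × 15 = 75
  R2→Salem: 30 × 13 = 390
  R3→Orem: 95 × 5 = 475
Total = 160 + 10 + 500 + 75 + 390 + 475 = 1610.
(Supply check: R1 ships 80; R2 ships 90; R3 ships 95.)

1610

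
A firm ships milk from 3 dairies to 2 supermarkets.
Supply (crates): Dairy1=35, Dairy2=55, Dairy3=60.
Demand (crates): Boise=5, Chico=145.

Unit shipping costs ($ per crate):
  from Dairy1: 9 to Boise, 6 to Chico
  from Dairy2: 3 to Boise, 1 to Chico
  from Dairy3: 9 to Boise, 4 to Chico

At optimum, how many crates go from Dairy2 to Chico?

50

Optimal shipments:
  Dairy1–Chico: 35 × $6 = $210
  Dairy2–Boise: 5 × $3 = $15
  Dairy2–Chico: 50 × $1 = $50
  Dairy3–Chico: 60 × $4 = $240
Total cost = $515.
So Dairy2→Chico carries 50 crates.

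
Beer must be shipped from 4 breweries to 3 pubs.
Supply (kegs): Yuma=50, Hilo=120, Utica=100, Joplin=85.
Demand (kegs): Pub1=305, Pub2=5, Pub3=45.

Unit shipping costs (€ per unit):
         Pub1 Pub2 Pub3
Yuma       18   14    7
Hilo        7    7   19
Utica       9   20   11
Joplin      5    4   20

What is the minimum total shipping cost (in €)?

An optimal shipping plan:
  Yuma to Pub2: 5 × €14 = €70
  Yuma to Pub3: 45 × €7 = €315
  Hilo to Pub1: 120 × €7 = €840
  Utica to Pub1: 100 × €9 = €900
  Joplin to Pub1: 85 × €5 = €425
Total = 70 + 315 + 840 + 900 + 425 = €2550.

2550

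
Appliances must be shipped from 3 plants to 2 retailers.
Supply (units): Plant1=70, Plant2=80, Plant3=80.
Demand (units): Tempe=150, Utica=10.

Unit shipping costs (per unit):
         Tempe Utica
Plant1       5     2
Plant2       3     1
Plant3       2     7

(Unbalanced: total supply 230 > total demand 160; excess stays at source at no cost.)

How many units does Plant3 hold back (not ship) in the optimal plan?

An optimal plan:
  Plant2→Tempe: 70 × 3 = 210
  Plant2→Utica: 10 × 1 = 10
  Plant3→Tempe: 80 × 2 = 160
Total cost = 380.
Plant3 ships 80 of its 80, leaving 0.

0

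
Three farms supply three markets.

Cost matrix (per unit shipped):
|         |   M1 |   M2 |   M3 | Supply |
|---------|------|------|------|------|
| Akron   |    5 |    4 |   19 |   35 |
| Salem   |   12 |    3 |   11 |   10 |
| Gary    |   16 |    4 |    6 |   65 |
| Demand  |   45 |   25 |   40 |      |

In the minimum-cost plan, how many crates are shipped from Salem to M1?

10

Optimal shipments:
  Akron to M1: 35 × 5 = 175
  Salem to M1: 10 × 12 = 120
  Gary to M2: 25 × 4 = 100
  Gary to M3: 40 × 6 = 240
Total cost = 635.
So Salem→M1 carries 10 crates.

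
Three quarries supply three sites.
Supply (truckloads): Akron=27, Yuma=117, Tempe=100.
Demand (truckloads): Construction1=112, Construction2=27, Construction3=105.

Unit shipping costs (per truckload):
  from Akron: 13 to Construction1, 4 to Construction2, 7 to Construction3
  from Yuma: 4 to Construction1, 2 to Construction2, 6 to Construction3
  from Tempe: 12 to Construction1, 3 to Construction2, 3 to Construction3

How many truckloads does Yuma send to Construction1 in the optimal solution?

112

The minimum-cost plan:
  Akron–Construction2: 22 × 4 = 88
  Akron–Construction3: 5 × 7 = 35
  Yuma–Construction1: 112 × 4 = 448
  Yuma–Construction2: 5 × 2 = 10
  Tempe–Construction3: 100 × 3 = 300
Total cost = 881.
So Yuma→Construction1 carries 112 truckloads.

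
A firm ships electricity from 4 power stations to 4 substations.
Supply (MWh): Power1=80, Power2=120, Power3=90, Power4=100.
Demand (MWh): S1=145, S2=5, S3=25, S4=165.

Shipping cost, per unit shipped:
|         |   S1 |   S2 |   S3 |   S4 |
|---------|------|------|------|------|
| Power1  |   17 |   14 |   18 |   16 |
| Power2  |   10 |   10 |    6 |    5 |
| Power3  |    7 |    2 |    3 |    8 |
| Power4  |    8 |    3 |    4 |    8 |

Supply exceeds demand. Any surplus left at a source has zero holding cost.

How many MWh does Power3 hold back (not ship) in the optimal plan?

An optimal plan:
  Power1–S4: 30 × 16 = 480
  Power2–S4: 120 × 5 = 600
  Power3–S1: 60 × 7 = 420
  Power3–S2: 5 × 2 = 10
  Power3–S3: 25 × 3 = 75
  Power4–S1: 85 × 8 = 680
  Power4–S4: 15 × 8 = 120
Total cost = 2385.
Power3 ships 90 of its 90, leaving 0.

0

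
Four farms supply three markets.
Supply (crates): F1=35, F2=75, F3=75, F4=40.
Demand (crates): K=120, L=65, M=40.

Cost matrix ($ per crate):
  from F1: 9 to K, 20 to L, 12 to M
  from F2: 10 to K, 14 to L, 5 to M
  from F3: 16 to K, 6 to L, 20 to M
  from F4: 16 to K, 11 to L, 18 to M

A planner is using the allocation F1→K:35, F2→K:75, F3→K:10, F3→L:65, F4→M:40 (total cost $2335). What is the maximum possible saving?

Current plan cost = 35·9 + 75·10 + 10·16 + 65·6 + 40·18 = $2335.
Optimal plan:
  F1–K: 35 × $9 = $315
  F2–K: 35 × $10 = $350
  F2–M: 40 × $5 = $200
  F3–K: 10 × $16 = $160
  F3–L: 65 × $6 = $390
  F4–K: 40 × $16 = $640
Optimal cost = $2055.
Saving = 2335 − 2055 = $280.

280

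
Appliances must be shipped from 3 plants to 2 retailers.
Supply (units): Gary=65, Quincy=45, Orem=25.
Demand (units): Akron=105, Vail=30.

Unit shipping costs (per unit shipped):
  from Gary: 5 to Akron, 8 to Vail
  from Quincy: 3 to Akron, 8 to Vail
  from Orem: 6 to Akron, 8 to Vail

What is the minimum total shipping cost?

Optimal allocation:
  Gary to Akron: 60 × 5 = 300
  Gary to Vail: 5 × 8 = 40
  Quincy to Akron: 45 × 3 = 135
  Orem to Vail: 25 × 8 = 200
Total = 300 + 40 + 135 + 200 = 675.
(Supply check: Gary ships 65; Quincy ships 45; Orem ships 25.)

675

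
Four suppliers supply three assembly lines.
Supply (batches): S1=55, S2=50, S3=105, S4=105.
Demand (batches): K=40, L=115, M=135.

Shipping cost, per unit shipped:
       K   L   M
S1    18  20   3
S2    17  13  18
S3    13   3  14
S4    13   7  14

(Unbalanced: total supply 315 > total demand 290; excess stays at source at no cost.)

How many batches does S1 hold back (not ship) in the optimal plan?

An optimal plan:
  S1 to M: 55 × 3 = 165
  S2 to K: 25 × 17 = 425
  S3 to L: 105 × 3 = 315
  S4 to K: 15 × 13 = 195
  S4 to L: 10 × 7 = 70
  S4 to M: 80 × 14 = 1120
Total cost = 2290.
S1 ships 55 of its 55, leaving 0.

0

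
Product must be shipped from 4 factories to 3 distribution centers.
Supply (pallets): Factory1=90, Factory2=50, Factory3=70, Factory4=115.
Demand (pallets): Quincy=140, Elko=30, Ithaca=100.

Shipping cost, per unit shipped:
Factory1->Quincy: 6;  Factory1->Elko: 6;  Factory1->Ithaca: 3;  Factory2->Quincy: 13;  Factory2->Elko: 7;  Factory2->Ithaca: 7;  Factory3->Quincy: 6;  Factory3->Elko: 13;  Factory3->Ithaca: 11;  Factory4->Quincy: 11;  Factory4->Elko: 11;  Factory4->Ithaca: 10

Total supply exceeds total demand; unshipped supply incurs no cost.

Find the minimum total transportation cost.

1730

One minimum-cost allocation:
  Factory1→Quincy: 10 pallets
  Factory1→Ithaca: 80 pallets
  Factory2→Elko: 30 pallets
  Factory2→Ithaca: 20 pallets
  Factory3→Quincy: 70 pallets
  Factory4→Quincy: 60 pallets
Total cost = 1730.
(Supply check: Factory1 ships 90; Factory2 ships 50; Factory3 ships 70; Factory4 ships 60.)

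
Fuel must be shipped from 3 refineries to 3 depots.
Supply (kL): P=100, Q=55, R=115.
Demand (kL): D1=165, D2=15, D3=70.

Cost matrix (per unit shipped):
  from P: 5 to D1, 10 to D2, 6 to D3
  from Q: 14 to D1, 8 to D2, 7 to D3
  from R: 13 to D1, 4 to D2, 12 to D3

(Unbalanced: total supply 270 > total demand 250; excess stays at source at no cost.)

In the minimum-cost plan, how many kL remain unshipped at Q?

0

Minimum-cost shipments:
  P->D1: 100 kL
  Q->D3: 55 kL
  R->D1: 65 kL
  R->D2: 15 kL
  R->D3: 15 kL
Total cost = 1970.
Q ships 55 of its 55, leaving 0.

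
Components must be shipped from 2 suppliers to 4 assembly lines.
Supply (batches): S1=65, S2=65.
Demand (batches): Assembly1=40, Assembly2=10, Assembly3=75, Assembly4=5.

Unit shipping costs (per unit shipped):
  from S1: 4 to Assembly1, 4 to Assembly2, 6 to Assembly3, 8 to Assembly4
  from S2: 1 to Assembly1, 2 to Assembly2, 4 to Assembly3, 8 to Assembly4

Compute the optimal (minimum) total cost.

A cheapest plan:
  S1→Assembly2: 10 × 4 = 40
  S1→Assembly3: 50 × 6 = 300
  S1→Assembly4: 5 × 8 = 40
  S2→Assembly1: 40 × 1 = 40
  S2→Assembly3: 25 × 4 = 100
Total = 40 + 300 + 40 + 40 + 100 = 520.
(Supply check: S1 ships 65; S2 ships 65.)

520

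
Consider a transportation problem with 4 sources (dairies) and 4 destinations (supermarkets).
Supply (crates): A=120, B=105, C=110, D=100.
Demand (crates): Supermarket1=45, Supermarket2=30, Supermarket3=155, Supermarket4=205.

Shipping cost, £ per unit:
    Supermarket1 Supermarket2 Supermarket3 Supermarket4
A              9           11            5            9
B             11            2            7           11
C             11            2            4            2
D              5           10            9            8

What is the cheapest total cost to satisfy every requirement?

2230

A cheapest plan:
  A→Supermarket3: 120 × £5 = £600
  B→Supermarket2: 30 × £2 = £60
  B→Supermarket3: 35 × £7 = £245
  B→Supermarket4: 40 × £11 = £440
  C→Supermarket4: 110 × £2 = £220
  D→Supermarket1: 45 × £5 = £225
  D→Supermarket4: 55 × £8 = £440
Total = 600 + 60 + 245 + 440 + 220 + 225 + 440 = £2230.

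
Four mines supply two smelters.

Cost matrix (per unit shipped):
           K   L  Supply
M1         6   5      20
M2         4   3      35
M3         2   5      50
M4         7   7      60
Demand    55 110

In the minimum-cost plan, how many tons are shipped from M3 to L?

Solving gives:
  M1->L: 20 tons
  M2->L: 35 tons
  M3->K: 50 tons
  M4->K: 5 tons
  M4->L: 55 tons
Total cost = 725.
The route M3→L is not used.

0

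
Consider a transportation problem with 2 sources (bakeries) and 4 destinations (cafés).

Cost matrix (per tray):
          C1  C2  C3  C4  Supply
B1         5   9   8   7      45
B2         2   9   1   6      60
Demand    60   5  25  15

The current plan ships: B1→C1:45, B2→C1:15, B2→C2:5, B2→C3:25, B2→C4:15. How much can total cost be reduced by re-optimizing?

Current plan cost = 45·5 + 15·2 + 5·9 + 25·1 + 15·6 = 415.
Optimal plan:
  B1–C1: 25 × 5 = 125
  B1–C2: 5 × 9 = 45
  B1–C4: 15 × 7 = 105
  B2–C1: 35 × 2 = 70
  B2–C3: 25 × 1 = 25
Optimal cost = 370.
Saving = 415 − 370 = 45.

45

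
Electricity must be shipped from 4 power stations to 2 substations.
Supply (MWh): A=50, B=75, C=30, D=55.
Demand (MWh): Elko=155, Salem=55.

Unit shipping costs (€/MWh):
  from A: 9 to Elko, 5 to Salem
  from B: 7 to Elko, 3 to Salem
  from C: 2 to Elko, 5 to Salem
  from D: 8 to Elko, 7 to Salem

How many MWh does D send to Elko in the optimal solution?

Solving gives:
  A→Elko: 50 × €9 = €450
  B→Elko: 20 × €7 = €140
  B→Salem: 55 × €3 = €165
  C→Elko: 30 × €2 = €60
  D→Elko: 55 × €8 = €440
Total cost = €1255.
So D→Elko carries 55 MWh.

55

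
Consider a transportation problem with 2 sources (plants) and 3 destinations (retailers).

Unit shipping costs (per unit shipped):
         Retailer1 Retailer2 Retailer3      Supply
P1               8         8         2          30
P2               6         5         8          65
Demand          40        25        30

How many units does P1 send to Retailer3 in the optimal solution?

The minimum-cost plan:
  P1–Retailer3: 30 units
  P2–Retailer1: 40 units
  P2–Retailer2: 25 units
Total cost = 425.
So P1→Retailer3 carries 30 units.

30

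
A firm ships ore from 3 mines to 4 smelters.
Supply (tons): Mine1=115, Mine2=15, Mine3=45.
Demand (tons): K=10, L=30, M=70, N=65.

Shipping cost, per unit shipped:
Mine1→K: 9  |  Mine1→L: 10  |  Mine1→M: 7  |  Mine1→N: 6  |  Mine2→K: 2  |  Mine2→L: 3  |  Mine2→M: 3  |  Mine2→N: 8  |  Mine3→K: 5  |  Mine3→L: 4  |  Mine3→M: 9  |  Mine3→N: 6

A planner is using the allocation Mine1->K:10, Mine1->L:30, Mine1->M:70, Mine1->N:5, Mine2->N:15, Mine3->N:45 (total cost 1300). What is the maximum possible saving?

Current plan cost = 10·9 + 30·10 + 70·7 + 5·6 + 15·8 + 45·6 = 1300.
Optimal plan:
  Mine1->M: 55 × 7 = 385
  Mine1->N: 60 × 6 = 360
  Mine2->M: 15 × 3 = 45
  Mine3->K: 10 × 5 = 50
  Mine3->L: 30 × 4 = 120
  Mine3->N: 5 × 6 = 30
Optimal cost = 990.
Saving = 1300 − 990 = 310.

310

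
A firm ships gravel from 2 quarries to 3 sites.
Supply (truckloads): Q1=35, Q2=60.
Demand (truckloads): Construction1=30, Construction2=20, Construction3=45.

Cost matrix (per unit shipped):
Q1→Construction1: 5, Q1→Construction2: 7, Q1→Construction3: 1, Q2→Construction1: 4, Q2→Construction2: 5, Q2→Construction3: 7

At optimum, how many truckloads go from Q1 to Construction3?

Solving gives:
  Q1–Construction3: 35 × 1 = 35
  Q2–Construction1: 30 × 4 = 120
  Q2–Construction2: 20 × 5 = 100
  Q2–Construction3: 10 × 7 = 70
Total cost = 325.
So Q1→Construction3 carries 35 truckloads.

35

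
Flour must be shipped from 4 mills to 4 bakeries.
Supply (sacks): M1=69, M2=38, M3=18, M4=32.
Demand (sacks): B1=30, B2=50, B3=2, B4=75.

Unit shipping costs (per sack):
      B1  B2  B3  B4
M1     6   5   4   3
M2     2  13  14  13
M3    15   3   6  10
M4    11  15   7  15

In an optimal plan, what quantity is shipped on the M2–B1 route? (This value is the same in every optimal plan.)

30

The minimum-cost plan:
  M1→B4: 69 × 3 = 207
  M2→B1: 30 × 2 = 60
  M2→B2: 2 × 13 = 26
  M2→B4: 6 × 13 = 78
  M3→B2: 18 × 3 = 54
  M4→B2: 30 × 15 = 450
  M4→B3: 2 × 7 = 14
Total cost = 889.
So M2→B1 carries 30 sacks.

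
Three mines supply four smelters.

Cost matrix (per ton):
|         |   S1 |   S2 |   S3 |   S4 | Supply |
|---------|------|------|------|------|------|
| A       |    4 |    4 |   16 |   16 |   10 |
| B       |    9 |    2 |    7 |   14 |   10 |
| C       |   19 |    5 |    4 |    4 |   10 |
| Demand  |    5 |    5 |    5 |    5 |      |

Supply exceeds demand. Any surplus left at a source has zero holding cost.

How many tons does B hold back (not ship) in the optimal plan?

5

An optimal plan:
  A→S1: 5 × 4 = 20
  B→S2: 5 × 2 = 10
  C→S3: 5 × 4 = 20
  C→S4: 5 × 4 = 20
Total cost = 70.
B ships 5 of its 10, leaving 5.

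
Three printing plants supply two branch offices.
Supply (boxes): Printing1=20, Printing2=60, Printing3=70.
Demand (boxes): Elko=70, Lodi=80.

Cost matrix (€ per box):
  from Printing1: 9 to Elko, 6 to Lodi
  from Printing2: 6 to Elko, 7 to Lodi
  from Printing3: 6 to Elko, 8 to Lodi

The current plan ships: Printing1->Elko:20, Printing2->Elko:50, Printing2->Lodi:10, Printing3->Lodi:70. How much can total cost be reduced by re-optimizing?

Current plan cost = 20·9 + 50·6 + 10·7 + 70·8 = €1110.
Optimal plan:
  Printing1 to Lodi: 20 boxes
  Printing2 to Lodi: 60 boxes
  Printing3 to Elko: 70 boxes
Optimal cost = €960.
Saving = 1110 − 960 = €150.

150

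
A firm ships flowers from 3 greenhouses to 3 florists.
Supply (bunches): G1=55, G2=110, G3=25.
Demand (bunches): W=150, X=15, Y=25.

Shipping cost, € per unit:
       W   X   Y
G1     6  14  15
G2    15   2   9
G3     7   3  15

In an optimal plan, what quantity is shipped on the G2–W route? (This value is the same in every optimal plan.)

70

The minimum-cost plan:
  G1–W: 55 × €6 = €330
  G2–W: 70 × €15 = €1050
  G2–X: 15 × €2 = €30
  G2–Y: 25 × €9 = €225
  G3–W: 25 × €7 = €175
Total cost = €1810.
So G2→W carries 70 bunches.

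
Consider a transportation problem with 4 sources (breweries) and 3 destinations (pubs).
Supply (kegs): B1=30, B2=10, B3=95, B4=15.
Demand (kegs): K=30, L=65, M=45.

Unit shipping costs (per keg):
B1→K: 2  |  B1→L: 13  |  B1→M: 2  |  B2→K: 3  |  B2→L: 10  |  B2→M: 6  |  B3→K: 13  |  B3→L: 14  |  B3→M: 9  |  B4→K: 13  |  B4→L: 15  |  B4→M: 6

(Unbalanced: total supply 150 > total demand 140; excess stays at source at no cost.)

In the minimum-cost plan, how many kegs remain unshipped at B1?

An optimal plan:
  B1→K: 20 × 2 = 40
  B1→M: 10 × 2 = 20
  B2→K: 10 × 3 = 30
  B3→L: 65 × 14 = 910
  B3→M: 20 × 9 = 180
  B4→M: 15 × 6 = 90
Total cost = 1270.
B1 ships 30 of its 30, leaving 0.

0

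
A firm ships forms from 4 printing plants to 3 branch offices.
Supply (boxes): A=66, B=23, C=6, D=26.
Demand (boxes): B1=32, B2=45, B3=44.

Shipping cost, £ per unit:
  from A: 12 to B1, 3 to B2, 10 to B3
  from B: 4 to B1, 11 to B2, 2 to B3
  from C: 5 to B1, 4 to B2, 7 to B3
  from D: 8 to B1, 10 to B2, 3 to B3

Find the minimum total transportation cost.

A cheapest plan:
  A→B1: 3 × £12 = £36
  A→B2: 45 × £3 = £135
  A→B3: 18 × £10 = £180
  B→B1: 23 × £4 = £92
  C→B1: 6 × £5 = £30
  D→B3: 26 × £3 = £78
Total = 36 + 135 + 180 + 92 + 30 + 78 = £551.
(Supply check: A ships 66; B ships 23; C ships 6; D ships 26.)

551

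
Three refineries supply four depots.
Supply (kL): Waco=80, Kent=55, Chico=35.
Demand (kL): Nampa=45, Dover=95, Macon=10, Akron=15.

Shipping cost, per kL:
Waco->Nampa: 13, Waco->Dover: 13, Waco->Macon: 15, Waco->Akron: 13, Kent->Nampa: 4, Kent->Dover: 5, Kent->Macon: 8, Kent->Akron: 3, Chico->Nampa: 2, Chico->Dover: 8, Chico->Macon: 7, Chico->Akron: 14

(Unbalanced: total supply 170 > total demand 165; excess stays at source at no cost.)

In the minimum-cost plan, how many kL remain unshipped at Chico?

0

An optimal plan:
  Waco to Dover: 65 kL
  Waco to Macon: 10 kL
  Kent to Nampa: 10 kL
  Kent to Dover: 30 kL
  Kent to Akron: 15 kL
  Chico to Nampa: 35 kL
Total cost = 1300.
Chico ships 35 of its 35, leaving 0.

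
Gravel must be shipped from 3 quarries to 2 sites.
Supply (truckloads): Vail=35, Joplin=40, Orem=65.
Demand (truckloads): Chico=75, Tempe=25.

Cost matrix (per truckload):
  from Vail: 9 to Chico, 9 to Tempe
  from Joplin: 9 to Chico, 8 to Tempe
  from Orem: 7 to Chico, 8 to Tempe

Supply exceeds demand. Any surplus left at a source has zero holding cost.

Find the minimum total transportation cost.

745

A cheapest plan:
  Joplin–Chico: 10 × 9 = 90
  Joplin–Tempe: 25 × 8 = 200
  Orem–Chico: 65 × 7 = 455
Total = 90 + 200 + 455 = 745.
(Supply check: Vail ships 0; Joplin ships 35; Orem ships 65.)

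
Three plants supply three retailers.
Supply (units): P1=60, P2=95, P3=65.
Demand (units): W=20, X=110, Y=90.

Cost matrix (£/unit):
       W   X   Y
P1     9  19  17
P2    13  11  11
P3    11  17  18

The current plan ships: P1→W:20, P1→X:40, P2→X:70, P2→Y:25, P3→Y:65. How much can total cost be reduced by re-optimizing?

Current plan cost = 20·9 + 40·19 + 70·11 + 25·11 + 65·18 = £3155.
Optimal plan:
  P1->W: 20 × £9 = £180
  P1->Y: 40 × £17 = £680
  P2->X: 45 × £11 = £495
  P2->Y: 50 × £11 = £550
  P3->X: 65 × £17 = £1105
Optimal cost = £3010.
Saving = 3155 − 3010 = £145.

145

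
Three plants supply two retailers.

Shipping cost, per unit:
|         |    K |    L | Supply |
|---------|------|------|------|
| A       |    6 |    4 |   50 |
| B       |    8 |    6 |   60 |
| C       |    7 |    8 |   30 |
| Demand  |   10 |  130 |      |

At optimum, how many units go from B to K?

0

Solving gives:
  A->L: 50 units
  B->L: 60 units
  C->K: 10 units
  C->L: 20 units
Total cost = 790.
The route B→K is not used.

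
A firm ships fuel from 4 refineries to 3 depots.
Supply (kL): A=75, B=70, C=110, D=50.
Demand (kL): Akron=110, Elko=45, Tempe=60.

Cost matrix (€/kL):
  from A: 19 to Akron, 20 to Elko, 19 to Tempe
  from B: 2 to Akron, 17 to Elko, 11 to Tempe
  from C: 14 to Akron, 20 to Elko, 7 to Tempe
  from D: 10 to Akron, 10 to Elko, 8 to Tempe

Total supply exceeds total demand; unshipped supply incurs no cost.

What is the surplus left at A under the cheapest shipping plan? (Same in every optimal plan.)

Minimum-cost shipments:
  B->Akron: 70 × €2 = €140
  C->Akron: 35 × €14 = €490
  C->Tempe: 60 × €7 = €420
  D->Akron: 5 × €10 = €50
  D->Elko: 45 × €10 = €450
Total cost = €1550.
A ships 0 of its 75, leaving 75.

75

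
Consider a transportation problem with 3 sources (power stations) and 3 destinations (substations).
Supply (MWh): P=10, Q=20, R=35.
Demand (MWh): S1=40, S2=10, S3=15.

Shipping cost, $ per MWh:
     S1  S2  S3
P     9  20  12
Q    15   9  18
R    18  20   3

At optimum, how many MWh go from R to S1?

20

Solving gives:
  P to S1: 10 × $9 = $90
  Q to S1: 10 × $15 = $150
  Q to S2: 10 × $9 = $90
  R to S1: 20 × $18 = $360
  R to S3: 15 × $3 = $45
Total cost = $735.
So R→S1 carries 20 MWh.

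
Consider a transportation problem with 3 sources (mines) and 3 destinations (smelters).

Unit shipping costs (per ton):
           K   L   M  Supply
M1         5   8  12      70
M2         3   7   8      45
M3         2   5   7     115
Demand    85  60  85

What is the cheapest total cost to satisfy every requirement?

Optimal allocation:
  M1->K: 10 tons
  M1->L: 60 tons
  M2->M: 45 tons
  M3->K: 75 tons
  M3->M: 40 tons
Total cost = 1320.
(Supply check: M1 ships 70; M2 ships 45; M3 ships 115.)

1320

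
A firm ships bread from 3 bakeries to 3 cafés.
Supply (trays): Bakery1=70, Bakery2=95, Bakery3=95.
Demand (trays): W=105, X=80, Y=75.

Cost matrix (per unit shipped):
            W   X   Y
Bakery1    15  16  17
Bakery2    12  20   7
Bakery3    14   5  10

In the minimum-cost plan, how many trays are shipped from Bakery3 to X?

The minimum-cost plan:
  Bakery1 to W: 70 × 15 = 1050
  Bakery2 to W: 20 × 12 = 240
  Bakery2 to Y: 75 × 7 = 525
  Bakery3 to W: 15 × 14 = 210
  Bakery3 to X: 80 × 5 = 400
Total cost = 2425.
So Bakery3→X carries 80 trays.

80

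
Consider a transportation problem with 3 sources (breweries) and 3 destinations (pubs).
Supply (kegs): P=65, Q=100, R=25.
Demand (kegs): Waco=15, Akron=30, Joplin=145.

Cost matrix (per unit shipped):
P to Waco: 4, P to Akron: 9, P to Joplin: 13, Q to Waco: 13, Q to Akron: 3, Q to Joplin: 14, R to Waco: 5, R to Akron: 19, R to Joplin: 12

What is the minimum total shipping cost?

Optimal allocation:
  P–Waco: 15 × 4 = 60
  P–Joplin: 50 × 13 = 650
  Q–Akron: 30 × 3 = 90
  Q–Joplin: 70 × 14 = 980
  R–Joplin: 25 × 12 = 300
Total = 60 + 650 + 90 + 980 + 300 = 2080.

2080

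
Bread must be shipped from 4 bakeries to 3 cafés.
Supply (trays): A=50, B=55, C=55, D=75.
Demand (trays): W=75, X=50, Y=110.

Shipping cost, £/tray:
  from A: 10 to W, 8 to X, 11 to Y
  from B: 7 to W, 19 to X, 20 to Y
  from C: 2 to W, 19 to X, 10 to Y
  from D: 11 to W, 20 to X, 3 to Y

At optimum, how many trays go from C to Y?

35

Solving gives:
  A→X: 50 trays
  B→W: 55 trays
  C→W: 20 trays
  C→Y: 35 trays
  D→Y: 75 trays
Total cost = £1400.
So C→Y carries 35 trays.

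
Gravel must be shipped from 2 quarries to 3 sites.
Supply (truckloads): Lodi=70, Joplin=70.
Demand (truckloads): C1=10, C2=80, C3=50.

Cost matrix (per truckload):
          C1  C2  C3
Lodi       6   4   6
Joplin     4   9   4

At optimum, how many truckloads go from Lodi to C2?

Solving gives:
  Lodi–C2: 70 × 4 = 280
  Joplin–C1: 10 × 4 = 40
  Joplin–C2: 10 × 9 = 90
  Joplin–C3: 50 × 4 = 200
Total cost = 610.
So Lodi→C2 carries 70 truckloads.

70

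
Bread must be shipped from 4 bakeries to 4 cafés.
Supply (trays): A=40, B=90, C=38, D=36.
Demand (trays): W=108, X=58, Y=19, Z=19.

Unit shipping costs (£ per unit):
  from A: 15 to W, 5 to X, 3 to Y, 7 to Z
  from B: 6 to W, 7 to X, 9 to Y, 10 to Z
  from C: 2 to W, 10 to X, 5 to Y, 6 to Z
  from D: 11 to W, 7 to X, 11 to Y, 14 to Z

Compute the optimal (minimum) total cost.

An optimal shipping plan:
  A→X: 2 trays
  A→Y: 19 trays
  A→Z: 19 trays
  B→W: 70 trays
  B→X: 20 trays
  C→W: 38 trays
  D→X: 36 trays
Total cost = £1088.

1088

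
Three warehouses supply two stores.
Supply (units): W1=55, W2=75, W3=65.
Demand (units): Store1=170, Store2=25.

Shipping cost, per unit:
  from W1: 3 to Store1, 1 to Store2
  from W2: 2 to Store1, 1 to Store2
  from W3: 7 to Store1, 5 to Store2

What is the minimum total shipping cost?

720

An optimal shipping plan:
  W1→Store1: 30 × 3 = 90
  W1→Store2: 25 × 1 = 25
  W2→Store1: 75 × 2 = 150
  W3→Store1: 65 × 7 = 455
Total = 90 + 25 + 150 + 455 = 720.
(Supply check: W1 ships 55; W2 ships 75; W3 ships 65.)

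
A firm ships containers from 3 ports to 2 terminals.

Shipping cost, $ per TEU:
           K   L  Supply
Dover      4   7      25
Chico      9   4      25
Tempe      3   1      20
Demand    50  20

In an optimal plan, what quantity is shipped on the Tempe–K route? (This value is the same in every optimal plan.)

20

Solving gives:
  Dover→K: 25 × $4 = $100
  Chico→K: 5 × $9 = $45
  Chico→L: 20 × $4 = $80
  Tempe→K: 20 × $3 = $60
Total cost = $285.
So Tempe→K carries 20 TEU.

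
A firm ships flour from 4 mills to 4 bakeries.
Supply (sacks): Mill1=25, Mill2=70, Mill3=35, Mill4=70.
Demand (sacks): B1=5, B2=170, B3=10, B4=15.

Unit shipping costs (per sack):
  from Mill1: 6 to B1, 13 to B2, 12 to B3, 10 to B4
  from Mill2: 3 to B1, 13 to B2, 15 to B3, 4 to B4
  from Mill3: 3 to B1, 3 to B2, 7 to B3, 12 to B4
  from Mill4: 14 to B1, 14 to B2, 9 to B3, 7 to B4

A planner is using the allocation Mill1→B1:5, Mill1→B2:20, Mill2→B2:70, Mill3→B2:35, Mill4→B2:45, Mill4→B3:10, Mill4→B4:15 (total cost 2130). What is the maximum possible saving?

45

Current plan cost = 5·6 + 20·13 + 70·13 + 35·3 + 45·14 + 10·9 + 15·7 = 2130.
Optimal plan:
  Mill1→B2: 25 × 13 = 325
  Mill2→B1: 5 × 3 = 15
  Mill2→B2: 50 × 13 = 650
  Mill2→B4: 15 × 4 = 60
  Mill3→B2: 35 × 3 = 105
  Mill4→B2: 60 × 14 = 840
  Mill4→B3: 10 × 9 = 90
Optimal cost = 2085.
Saving = 2130 − 2085 = 45.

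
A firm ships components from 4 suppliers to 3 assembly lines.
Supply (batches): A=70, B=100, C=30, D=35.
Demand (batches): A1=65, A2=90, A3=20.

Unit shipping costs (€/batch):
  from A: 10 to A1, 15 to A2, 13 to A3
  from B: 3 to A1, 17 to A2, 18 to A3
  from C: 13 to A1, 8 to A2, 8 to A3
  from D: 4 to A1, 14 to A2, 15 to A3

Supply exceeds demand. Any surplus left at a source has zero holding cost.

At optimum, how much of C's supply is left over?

0

Minimum-cost shipments:
  A→A2: 25 × €15 = €375
  A→A3: 20 × €13 = €260
  B→A1: 65 × €3 = €195
  C→A2: 30 × €8 = €240
  D→A2: 35 × €14 = €490
Total cost = €1560.
C ships 30 of its 30, leaving 0.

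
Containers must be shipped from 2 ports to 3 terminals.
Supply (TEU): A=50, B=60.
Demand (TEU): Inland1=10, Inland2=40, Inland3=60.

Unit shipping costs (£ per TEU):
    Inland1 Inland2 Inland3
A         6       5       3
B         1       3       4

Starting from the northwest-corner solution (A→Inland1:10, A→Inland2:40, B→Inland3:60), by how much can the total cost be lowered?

180

Current plan cost = 10·6 + 40·5 + 60·4 = £500.
Optimal plan:
  A->Inland3: 50 × £3 = £150
  B->Inland1: 10 × £1 = £10
  B->Inland2: 40 × £3 = £120
  B->Inland3: 10 × £4 = £40
Optimal cost = £320.
Saving = 500 − 320 = £180.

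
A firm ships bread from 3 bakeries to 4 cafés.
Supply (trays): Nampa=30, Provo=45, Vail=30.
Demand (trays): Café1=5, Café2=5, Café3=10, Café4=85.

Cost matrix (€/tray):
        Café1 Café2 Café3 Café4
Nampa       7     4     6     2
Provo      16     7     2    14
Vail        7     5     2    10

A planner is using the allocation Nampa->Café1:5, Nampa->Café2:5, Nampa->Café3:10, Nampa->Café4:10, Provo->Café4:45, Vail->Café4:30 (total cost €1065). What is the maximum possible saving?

245

Current plan cost = 5·7 + 5·4 + 10·6 + 10·2 + 45·14 + 30·10 = €1065.
Optimal plan:
  Nampa–Café4: 30 trays
  Provo–Café2: 5 trays
  Provo–Café3: 10 trays
  Provo–Café4: 30 trays
  Vail–Café1: 5 trays
  Vail–Café4: 25 trays
Optimal cost = €820.
Saving = 1065 − 820 = €245.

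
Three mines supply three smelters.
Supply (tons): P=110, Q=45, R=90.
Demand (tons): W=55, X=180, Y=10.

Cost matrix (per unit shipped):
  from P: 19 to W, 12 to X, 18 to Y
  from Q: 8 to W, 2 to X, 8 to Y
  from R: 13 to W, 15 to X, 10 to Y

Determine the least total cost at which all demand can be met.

Optimal allocation:
  P–X: 110 × 12 = 1320
  Q–X: 45 × 2 = 90
  R–W: 55 × 13 = 715
  R–X: 25 × 15 = 375
  R–Y: 10 × 10 = 100
Total = 1320 + 90 + 715 + 375 + 100 = 2600.

2600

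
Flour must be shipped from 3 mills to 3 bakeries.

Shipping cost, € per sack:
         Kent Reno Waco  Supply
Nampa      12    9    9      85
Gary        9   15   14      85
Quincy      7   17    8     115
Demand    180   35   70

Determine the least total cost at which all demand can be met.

A cheapest plan:
  Nampa–Reno: 35 × €9 = €315
  Nampa–Waco: 50 × €9 = €450
  Gary–Kent: 85 × €9 = €765
  Quincy–Kent: 95 × €7 = €665
  Quincy–Waco: 20 × €8 = €160
Total = 315 + 450 + 765 + 665 + 160 = €2355.
(Supply check: Nampa ships 85; Gary ships 85; Quincy ships 115.)

2355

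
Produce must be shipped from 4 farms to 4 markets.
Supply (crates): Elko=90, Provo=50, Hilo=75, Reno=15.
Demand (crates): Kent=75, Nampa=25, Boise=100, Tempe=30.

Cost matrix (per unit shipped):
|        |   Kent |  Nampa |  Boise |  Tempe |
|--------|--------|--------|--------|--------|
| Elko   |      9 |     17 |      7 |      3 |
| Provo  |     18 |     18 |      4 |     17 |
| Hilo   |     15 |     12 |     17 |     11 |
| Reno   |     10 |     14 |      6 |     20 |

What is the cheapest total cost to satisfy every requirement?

One minimum-cost allocation:
  Elko–Kent: 25 × 9 = 225
  Elko–Boise: 35 × 7 = 245
  Elko–Tempe: 30 × 3 = 90
  Provo–Boise: 50 × 4 = 200
  Hilo–Kent: 50 × 15 = 750
  Hilo–Nampa: 25 × 12 = 300
  Reno–Boise: 15 × 6 = 90
Total = 225 + 245 + 90 + 200 + 750 + 300 + 90 = 1900.

1900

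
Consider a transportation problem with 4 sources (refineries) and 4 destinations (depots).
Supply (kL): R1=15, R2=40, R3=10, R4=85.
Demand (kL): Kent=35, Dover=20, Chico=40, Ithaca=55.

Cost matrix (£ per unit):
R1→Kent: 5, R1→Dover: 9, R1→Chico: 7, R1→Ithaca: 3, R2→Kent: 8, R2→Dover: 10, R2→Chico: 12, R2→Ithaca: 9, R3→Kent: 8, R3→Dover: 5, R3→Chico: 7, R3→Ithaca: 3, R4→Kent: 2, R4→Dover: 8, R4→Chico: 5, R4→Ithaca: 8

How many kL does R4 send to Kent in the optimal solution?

Solving gives:
  R1 to Ithaca: 15 × £3 = £45
  R2 to Dover: 10 × £10 = £100
  R2 to Ithaca: 30 × £9 = £270
  R3 to Ithaca: 10 × £3 = £30
  R4 to Kent: 35 × £2 = £70
  R4 to Dover: 10 × £8 = £80
  R4 to Chico: 40 × £5 = £200
Total cost = £795.
So R4→Kent carries 35 kL.

35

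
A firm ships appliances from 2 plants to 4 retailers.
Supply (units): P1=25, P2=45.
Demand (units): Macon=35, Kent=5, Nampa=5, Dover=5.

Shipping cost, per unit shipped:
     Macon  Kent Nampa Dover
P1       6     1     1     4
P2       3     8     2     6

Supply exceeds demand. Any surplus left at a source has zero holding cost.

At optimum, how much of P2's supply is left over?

10

An optimal plan:
  P1->Kent: 5 × 1 = 5
  P1->Nampa: 5 × 1 = 5
  P1->Dover: 5 × 4 = 20
  P2->Macon: 35 × 3 = 105
Total cost = 135.
P2 ships 35 of its 45, leaving 10.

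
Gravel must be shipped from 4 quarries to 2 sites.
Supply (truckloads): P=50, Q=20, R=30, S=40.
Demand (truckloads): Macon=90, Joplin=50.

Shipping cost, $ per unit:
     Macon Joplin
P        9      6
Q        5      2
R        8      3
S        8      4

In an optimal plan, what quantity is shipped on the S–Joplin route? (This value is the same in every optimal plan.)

20

Optimal shipments:
  P to Macon: 50 × $9 = $450
  Q to Macon: 20 × $5 = $100
  R to Joplin: 30 × $3 = $90
  S to Macon: 20 × $8 = $160
  S to Joplin: 20 × $4 = $80
Total cost = $880.
So S→Joplin carries 20 truckloads.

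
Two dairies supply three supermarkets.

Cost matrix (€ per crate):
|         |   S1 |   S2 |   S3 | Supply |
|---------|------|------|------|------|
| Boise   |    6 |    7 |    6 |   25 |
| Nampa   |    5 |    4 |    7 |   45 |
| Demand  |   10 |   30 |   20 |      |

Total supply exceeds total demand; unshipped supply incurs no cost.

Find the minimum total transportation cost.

290

Optimal allocation:
  Boise–S3: 20 crates
  Nampa–S1: 10 crates
  Nampa–S2: 30 crates
Total cost = €290.
(Supply check: Boise ships 20; Nampa ships 40.)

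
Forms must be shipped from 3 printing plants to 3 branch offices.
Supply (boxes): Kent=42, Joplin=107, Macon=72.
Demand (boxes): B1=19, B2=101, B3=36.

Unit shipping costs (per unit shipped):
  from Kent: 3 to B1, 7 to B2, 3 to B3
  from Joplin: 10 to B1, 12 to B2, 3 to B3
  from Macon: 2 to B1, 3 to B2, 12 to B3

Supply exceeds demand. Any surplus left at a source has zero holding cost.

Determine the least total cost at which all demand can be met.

614

One minimum-cost allocation:
  Kent–B1: 19 × 3 = 57
  Kent–B2: 23 × 7 = 161
  Joplin–B2: 6 × 12 = 72
  Joplin–B3: 36 × 3 = 108
  Macon–B2: 72 × 3 = 216
Total = 57 + 161 + 72 + 108 + 216 = 614.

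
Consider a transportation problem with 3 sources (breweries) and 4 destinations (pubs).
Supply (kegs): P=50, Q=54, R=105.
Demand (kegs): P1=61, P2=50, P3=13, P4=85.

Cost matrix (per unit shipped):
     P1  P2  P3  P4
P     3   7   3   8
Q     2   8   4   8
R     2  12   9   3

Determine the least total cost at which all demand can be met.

Optimal allocation:
  P→P2: 50 kegs
  Q→P1: 41 kegs
  Q→P3: 13 kegs
  R→P1: 20 kegs
  R→P4: 85 kegs
Total cost = 779.

779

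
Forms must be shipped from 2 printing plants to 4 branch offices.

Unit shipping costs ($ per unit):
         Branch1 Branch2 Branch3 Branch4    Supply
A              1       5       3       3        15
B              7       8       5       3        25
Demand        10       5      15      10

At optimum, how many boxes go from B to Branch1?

0

Solving gives:
  A to Branch1: 10 × $1 = $10
  A to Branch2: 5 × $5 = $25
  B to Branch3: 15 × $5 = $75
  B to Branch4: 10 × $3 = $30
Total cost = $140.
The route B→Branch1 is not used.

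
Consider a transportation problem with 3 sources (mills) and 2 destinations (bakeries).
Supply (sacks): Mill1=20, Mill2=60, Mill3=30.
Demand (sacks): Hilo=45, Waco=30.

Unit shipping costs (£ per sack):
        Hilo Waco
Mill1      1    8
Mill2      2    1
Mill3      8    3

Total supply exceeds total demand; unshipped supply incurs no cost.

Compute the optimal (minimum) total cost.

A cheapest plan:
  Mill1→Hilo: 20 × £1 = £20
  Mill2→Hilo: 25 × £2 = £50
  Mill2→Waco: 30 × £1 = £30
Total = 20 + 50 + 30 = £100.

100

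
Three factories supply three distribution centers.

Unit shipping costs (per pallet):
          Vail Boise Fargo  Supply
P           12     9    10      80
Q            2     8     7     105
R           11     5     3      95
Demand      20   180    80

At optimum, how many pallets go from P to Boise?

The minimum-cost plan:
  P→Boise: 80 pallets
  Q→Vail: 20 pallets
  Q→Boise: 85 pallets
  R→Boise: 15 pallets
  R→Fargo: 80 pallets
Total cost = 1755.
So P→Boise carries 80 pallets.

80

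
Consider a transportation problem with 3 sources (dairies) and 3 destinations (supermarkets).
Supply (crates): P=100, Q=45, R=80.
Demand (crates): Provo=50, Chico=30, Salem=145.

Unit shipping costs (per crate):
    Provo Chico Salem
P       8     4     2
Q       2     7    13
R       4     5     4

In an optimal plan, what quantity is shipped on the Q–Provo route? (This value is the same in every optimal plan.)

45

Solving gives:
  P→Salem: 100 × 2 = 200
  Q→Provo: 45 × 2 = 90
  R→Provo: 5 × 4 = 20
  R→Chico: 30 × 5 = 150
  R→Salem: 45 × 4 = 180
Total cost = 640.
So Q→Provo carries 45 crates.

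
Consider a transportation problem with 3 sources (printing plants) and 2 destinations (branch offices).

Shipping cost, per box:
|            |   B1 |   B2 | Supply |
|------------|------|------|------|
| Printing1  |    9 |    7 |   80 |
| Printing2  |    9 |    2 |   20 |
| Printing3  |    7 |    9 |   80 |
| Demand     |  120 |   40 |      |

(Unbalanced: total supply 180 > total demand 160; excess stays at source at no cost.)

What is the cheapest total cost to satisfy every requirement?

A cheapest plan:
  Printing1->B1: 40 boxes
  Printing1->B2: 20 boxes
  Printing2->B2: 20 boxes
  Printing3->B1: 80 boxes
Total cost = 1100.

1100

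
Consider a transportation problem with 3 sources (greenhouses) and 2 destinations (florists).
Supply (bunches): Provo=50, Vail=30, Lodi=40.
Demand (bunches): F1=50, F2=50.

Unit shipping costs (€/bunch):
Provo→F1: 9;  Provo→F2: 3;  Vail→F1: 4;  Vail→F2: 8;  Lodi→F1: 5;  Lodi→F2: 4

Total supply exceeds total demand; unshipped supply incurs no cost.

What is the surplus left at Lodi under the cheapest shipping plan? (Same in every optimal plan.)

20

An optimal plan:
  Provo->F2: 50 bunches
  Vail->F1: 30 bunches
  Lodi->F1: 20 bunches
Total cost = €370.
Lodi ships 20 of its 40, leaving 20.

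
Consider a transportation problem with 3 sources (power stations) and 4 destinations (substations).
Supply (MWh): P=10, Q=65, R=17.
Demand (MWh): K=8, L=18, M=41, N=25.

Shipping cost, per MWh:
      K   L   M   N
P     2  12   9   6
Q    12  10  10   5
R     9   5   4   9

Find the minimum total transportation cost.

Optimal allocation:
  P–K: 8 × 2 = 16
  P–M: 2 × 9 = 18
  Q–L: 18 × 10 = 180
  Q–M: 22 × 10 = 220
  Q–N: 25 × 5 = 125
  R–M: 17 × 4 = 68
Total = 16 + 18 + 180 + 220 + 125 + 68 = 627.

627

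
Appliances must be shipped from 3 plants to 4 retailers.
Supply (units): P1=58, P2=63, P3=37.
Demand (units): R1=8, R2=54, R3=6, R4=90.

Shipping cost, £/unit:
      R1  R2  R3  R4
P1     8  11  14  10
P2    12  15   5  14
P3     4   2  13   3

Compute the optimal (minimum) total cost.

1483

One minimum-cost allocation:
  P1 to R2: 17 × £11 = £187
  P1 to R4: 41 × £10 = £410
  P2 to R1: 8 × £12 = £96
  P2 to R3: 6 × £5 = £30
  P2 to R4: 49 × £14 = £686
  P3 to R2: 37 × £2 = £74
Total = 187 + 410 + 96 + 30 + 686 + 74 = £1483.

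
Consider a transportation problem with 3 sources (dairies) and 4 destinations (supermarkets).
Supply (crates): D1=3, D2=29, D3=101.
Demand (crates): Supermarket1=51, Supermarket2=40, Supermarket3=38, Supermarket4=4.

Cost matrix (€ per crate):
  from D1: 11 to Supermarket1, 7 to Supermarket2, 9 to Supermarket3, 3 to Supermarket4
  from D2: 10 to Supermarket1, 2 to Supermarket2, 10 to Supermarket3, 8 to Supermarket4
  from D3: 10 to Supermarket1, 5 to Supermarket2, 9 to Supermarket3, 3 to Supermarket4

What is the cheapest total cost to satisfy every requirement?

977

An optimal shipping plan:
  D1->Supermarket4: 3 × €3 = €9
  D2->Supermarket2: 29 × €2 = €58
  D3->Supermarket1: 51 × €10 = €510
  D3->Supermarket2: 11 × €5 = €55
  D3->Supermarket3: 38 × €9 = €342
  D3->Supermarket4: 1 × €3 = €3
Total = 9 + 58 + 510 + 55 + 342 + 3 = €977.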